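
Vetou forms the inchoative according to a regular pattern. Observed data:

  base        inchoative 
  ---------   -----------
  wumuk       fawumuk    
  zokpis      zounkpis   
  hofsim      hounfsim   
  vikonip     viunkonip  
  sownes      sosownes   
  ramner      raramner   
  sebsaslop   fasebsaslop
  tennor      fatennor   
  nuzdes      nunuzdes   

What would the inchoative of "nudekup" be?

"nudekup" has last vowel 'u'. The one such stem in the data (wumuk → fawumuk) adds the prefix fa-, so the same rule applies.
So nudekup → fanudekup.

fanudekup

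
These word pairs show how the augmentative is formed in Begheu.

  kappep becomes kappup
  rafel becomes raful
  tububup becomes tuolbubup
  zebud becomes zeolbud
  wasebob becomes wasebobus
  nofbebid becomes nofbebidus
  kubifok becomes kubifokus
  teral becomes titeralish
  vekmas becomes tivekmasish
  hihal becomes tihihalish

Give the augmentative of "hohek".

hohuk

"hohek" has last vowel 'e'. The stems whose last vowel is 'e' (kappep → kappup, rafel → raful) change the last vowel to 'u'.
So hohek → hohuk.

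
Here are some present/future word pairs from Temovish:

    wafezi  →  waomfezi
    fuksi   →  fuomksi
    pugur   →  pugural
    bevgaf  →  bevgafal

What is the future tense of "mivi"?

fuksi and pugur both have 2 vowels yet inflect differently (fuomksi, pugural), so the number of vowels is not what conditions the rule; the final letter is.
"mivi" ends in -i. The stems ending in -i (wafezi → waomfezi, fuksi → fuomksi) insert -om- after the first vowel.
The other pattern: stems ending in -f or -r add -al.
So mivi → miomvi.

miomvi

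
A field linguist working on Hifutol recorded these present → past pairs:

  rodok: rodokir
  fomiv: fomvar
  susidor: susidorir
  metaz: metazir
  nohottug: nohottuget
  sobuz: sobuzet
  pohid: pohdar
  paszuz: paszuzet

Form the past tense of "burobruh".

sobuz and metaz both end in -z yet inflect differently (sobuzet, metazir), so the final letter is not what conditions the rule; the last vowel is.
"burobruh" has last vowel 'u'. The stems whose last vowel is 'u' (nohottug → nohottuget, sobuz → sobuzet, paszuz → paszuzet) add -et.
The other patterns: stems whose last vowel is 'i' delete the last vowel and add -ar; stems whose last vowel is 'a' or 'o' add -ir.
So burobruh → burobruhet.

burobruhet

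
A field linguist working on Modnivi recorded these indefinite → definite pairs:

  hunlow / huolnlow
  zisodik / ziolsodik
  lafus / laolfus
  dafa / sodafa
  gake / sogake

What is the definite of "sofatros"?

soolfatros

"sofatros" ends in a consonant. The stems ending in a consonant (hunlow → huolnlow, zisodik → ziolsodik, lafus → laolfus) insert -ol- after the first vowel.
The other pattern: stems ending in a vowel add the prefix so-.
So sofatros → soolfatros.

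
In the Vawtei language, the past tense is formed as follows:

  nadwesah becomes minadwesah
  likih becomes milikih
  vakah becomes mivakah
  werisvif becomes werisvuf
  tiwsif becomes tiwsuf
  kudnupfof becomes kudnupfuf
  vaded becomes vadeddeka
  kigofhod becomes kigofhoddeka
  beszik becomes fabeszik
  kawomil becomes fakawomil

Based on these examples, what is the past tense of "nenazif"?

likih and werisvif both have last vowel 'i' yet inflect differently (milikih, werisvuf), so the last vowel is not what conditions the rule; the final letter is.
"nenazif" ends in -f. The stems ending in -f (werisvif → werisvuf, tiwsif → tiwsuf, kudnupfof → kudnupfuf) change the last vowel to 'u'.
The other patterns: stems ending in -h add the prefix mi-; stems ending in -d double the final consonant and add -eka; stems ending in -k or -l add the prefix fa-.
So nenazif → nenazuf.

nenazuf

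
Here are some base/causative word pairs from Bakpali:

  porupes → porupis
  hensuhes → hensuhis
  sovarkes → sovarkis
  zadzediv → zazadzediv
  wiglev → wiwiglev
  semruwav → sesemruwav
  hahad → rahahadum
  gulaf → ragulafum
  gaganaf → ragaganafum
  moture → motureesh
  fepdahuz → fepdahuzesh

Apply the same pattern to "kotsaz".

porupes and wiglev both have last vowel 'e' yet inflect differently (porupis, wiwiglev), so the last vowel is not what conditions the rule; the final letter is.
"kotsaz" ends in -z. The one such stem in the data (fepdahuz → fepdahuzesh) adds -esh, so the same rule applies.
So kotsaz → kotsazesh.

kotsazesh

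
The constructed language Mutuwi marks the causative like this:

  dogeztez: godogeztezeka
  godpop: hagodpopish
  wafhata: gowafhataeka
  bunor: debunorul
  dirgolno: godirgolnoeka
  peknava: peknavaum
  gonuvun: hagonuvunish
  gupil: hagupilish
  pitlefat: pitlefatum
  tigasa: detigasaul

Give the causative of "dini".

peknava and wafhata both end in -a yet inflect differently (peknavaum, gowafhataeka), so the final letter is not what conditions the rule; the first letter is.
"dini" begins with d-. The stems beginning with d- (dirgolno → godirgolnoeka, dogeztez → godogeztezeka) add go- … -eka around the stem.
The other patterns: stems beginning with g- add ha- … -ish around the stem; stems beginning with p- add -um; stems beginning with b- or t- add de- … -ul around the stem.
So dini → godinieka.

godinieka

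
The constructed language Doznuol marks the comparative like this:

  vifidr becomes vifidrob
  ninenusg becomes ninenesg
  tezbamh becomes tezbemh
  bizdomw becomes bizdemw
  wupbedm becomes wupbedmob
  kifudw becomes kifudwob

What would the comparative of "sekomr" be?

kifudw and bizdomw both end in -w yet inflect differently (kifudwob, bizdemw), so the final letter is not what conditions the rule; the second-to-last letter is.
"sekomr" has second-to-last letter 'm'. The stems whose second-to-last letter is 'm' (tezbamh → tezbemh, bizdomw → bizdemw) change the last vowel to 'e'.
So sekomr → sekemr.

sekemr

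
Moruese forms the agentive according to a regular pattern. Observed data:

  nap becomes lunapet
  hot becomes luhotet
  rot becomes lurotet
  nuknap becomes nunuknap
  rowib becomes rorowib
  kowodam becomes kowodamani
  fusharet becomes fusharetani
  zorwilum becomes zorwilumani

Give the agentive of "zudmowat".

zudmowatani

nap and nuknap both end in -p yet inflect differently (lunapet, nunuknap), so the final letter is not what conditions the rule; the number of vowels is.
"zudmowat" has 3 vowels. The stems with 3 vowels (kowodam → kowodamani, fusharet → fusharetani, zorwilum → zorwilumani) add -ani.
So zudmowat → zudmowatani.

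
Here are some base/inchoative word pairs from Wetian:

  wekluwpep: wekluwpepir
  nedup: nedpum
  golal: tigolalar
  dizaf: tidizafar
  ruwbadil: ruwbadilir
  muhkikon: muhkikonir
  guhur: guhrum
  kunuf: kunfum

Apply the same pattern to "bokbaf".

dizaf and kunuf both end in -f yet inflect differently (tidizafar, kunfum), so the final letter is not what conditions the rule; the last vowel is.
"bokbaf" has last vowel 'a'. The stems whose last vowel is 'a' (dizaf → tidizafar, golal → tigolalar) add ti- … -ar around the stem.
So bokbaf → tibokbafar.

tibokbafar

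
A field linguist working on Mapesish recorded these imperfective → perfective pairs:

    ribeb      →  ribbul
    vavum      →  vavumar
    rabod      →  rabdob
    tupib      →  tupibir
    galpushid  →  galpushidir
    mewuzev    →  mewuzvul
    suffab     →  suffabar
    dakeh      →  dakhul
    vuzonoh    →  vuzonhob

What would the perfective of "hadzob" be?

hadzbob

galpushid and rabod both end in -d yet inflect differently (galpushidir, rabdob), so the final letter is not what conditions the rule; the last vowel is.
"hadzob" has last vowel 'o'. The stems whose last vowel is 'o' (vuzonoh → vuzonhob, rabod → rabdob) delete the last vowel and add -ob.
The other patterns: stems whose last vowel is 'i' add -ir; stems whose last vowel is 'e' delete the last vowel and add -ul; stems whose last vowel is 'a' or 'u' add -ar.
So hadzob → hadzbob.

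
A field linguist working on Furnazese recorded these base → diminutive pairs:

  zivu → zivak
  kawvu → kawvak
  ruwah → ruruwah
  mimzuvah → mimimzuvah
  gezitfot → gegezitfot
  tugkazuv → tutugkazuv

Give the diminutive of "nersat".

"nersat" ends in a consonant. The stems ending in a consonant (ruwah → ruruwah, mimzuvah → mimimzuvah, gezitfot → gegezitfot) repeat the first consonant+vowel as a prefix.
The other pattern: stems ending in a vowel drop the final letter and add -ak.
So nersat → nenersat.

nenersat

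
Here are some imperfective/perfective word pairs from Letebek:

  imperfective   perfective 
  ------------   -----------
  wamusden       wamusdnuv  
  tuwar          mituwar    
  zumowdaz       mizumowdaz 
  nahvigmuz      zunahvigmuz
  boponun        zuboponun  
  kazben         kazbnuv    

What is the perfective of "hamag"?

mihamag

"hamag" has last vowel 'a'. The stems whose last vowel is 'a' (zumowdaz → mizumowdaz, tuwar → mituwar) add the prefix mi-.
So hamag → mihamag.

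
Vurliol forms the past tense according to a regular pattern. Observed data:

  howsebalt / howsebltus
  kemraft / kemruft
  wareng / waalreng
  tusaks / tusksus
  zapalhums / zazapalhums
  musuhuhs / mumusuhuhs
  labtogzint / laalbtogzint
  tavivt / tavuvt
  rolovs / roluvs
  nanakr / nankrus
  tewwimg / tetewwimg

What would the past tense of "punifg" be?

punufg

musuhuhs and rolovs both end in -s yet inflect differently (mumusuhuhs, roluvs), so the final letter is not what conditions the rule; the second-to-last letter is.
"punifg" has second-to-last letter 'f'. The one such stem in the data (kemraft → kemruft) changes the last vowel to 'u' (as do rolovs, tavivt), so the same rule applies.
The other patterns: stems whose second-to-last letter is 'h' or 'm' repeat the first consonant+vowel as a prefix; stems whose second-to-last letter is 'n' insert -al- after the first vowel; stems whose second-to-last letter is 'k' or 'l' delete the last vowel and add -us.
So punifg → punufg.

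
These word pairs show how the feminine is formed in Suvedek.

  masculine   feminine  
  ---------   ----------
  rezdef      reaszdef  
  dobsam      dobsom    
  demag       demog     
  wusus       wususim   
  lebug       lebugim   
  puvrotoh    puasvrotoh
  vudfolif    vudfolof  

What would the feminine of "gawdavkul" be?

gawdavkulim

"gawdavkul" has last vowel 'u'. The stems whose last vowel is 'u' (lebug → lebugim, wusus → wususim) add -im.
So gawdavkul → gawdavkulim.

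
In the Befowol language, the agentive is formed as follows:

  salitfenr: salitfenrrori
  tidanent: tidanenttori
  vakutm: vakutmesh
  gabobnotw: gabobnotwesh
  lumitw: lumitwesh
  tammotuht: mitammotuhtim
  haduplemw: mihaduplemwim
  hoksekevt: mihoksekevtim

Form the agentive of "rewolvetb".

tidanent and tammotuht both end in -t yet inflect differently (tidanenttori, mitammotuhtim), so the final letter is not what conditions the rule; the second-to-last letter is.
"rewolvetb" has second-to-last letter 't'. The stems whose second-to-last letter is 't' (vakutm → vakutmesh, gabobnotw → gabobnotwesh, lumitw → lumitwesh) add -esh.
So rewolvetb → rewolvetbesh.

rewolvetbesh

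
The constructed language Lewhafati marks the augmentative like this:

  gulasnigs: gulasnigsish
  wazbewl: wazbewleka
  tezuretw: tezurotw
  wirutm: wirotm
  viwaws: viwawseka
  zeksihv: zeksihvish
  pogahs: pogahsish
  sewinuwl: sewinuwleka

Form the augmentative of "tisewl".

tisewleka

viwaws and gulasnigs both end in -s yet inflect differently (viwawseka, gulasnigsish), so the final letter is not what conditions the rule; the second-to-last letter is.
"tisewl" has second-to-last letter 'w'. The stems whose second-to-last letter is 'w' (sewinuwl → sewinuwleka, wazbewl → wazbewleka, viwaws → viwawseka) add -eka.
So tisewl → tisewleka.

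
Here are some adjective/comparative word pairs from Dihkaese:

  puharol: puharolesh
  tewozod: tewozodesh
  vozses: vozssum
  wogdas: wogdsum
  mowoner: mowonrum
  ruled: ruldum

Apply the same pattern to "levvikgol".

tewozod and ruled both end in -d yet inflect differently (tewozodesh, ruldum), so the final letter is not what conditions the rule; the last vowel is.
"levvikgol" has last vowel 'o'. The stems whose last vowel is 'o' (puharol → puharolesh, tewozod → tewozodesh) add -esh.
The other pattern: stems whose last vowel is 'a' or 'e' delete the last vowel and add -um.
So levvikgol → levvikgolesh.

levvikgolesh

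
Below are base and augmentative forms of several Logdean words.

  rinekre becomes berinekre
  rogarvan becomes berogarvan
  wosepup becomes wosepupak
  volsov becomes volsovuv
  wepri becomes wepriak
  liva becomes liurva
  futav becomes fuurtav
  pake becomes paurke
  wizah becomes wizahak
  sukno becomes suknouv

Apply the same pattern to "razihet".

volsov and futav both end in -v yet inflect differently (volsovuv, fuurtav), so the final letter is not what conditions the rule; the first letter is.
"razihet" begins with r-. The stems beginning with r- (rogarvan → berogarvan, rinekre → berinekre) add the prefix be-.
The other patterns: stems beginning with w- add -ak; stems beginning with s- or v- add -uv; stems beginning with f-, l- or p- insert -ur- after the first vowel.
So razihet → berazihet.

berazihet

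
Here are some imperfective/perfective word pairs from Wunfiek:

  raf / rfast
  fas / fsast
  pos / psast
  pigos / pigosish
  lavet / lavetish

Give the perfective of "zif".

zfast

fas and pigos both end in -s yet inflect differently (fsast, pigosish), so the final letter is not what conditions the rule; the number of vowels is.
"zif" has 1 vowel. The stems with 1 vowel (raf → rfast, fas → fsast, pos → psast) delete the last vowel and add -ast.
So zif → zfast.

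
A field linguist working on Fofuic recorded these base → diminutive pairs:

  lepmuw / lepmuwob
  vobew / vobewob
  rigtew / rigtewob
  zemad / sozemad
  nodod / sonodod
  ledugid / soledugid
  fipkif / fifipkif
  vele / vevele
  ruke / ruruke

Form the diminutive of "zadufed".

sozadufed

"zadufed" ends in -d. The stems ending in -d (zemad → sozemad, nodod → sonodod, ledugid → soledugid) add the prefix so-.
So zadufed → sozadufed.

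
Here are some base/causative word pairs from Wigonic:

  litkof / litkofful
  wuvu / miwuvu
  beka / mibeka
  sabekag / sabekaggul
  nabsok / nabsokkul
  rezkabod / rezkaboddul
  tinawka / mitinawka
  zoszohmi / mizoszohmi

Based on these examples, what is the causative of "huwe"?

mihuwe

"huwe" ends in a vowel. The stems ending in a vowel (zoszohmi → mizoszohmi, beka → mibeka, wuvu → miwuvu) add the prefix mi-.
The other pattern: stems ending in a consonant double the final consonant and add -ul.
So huwe → mihuwe.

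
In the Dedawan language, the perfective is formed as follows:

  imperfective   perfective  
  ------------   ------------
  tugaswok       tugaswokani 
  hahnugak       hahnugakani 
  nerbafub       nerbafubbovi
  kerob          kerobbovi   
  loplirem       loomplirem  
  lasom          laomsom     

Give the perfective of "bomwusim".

tugaswok and lasom both have last vowel 'o' yet inflect differently (tugaswokani, laomsom), so the last vowel is not what conditions the rule; the final letter is.
"bomwusim" ends in -m. The stems ending in -m (loplirem → loomplirem, lasom → laomsom) insert -om- after the first vowel.
So bomwusim → boommwusim.

boommwusim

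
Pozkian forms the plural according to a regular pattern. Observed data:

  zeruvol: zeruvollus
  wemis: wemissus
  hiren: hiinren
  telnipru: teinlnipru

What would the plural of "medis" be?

medissus

"medis" ends in -s. The one such stem in the data (wemis → wemissus) doubles the final consonant and adds -us (as does zeruvol), so the same rule applies.
The other pattern: stems ending in -n or -u insert -in- after the first vowel.
So medis → medissus.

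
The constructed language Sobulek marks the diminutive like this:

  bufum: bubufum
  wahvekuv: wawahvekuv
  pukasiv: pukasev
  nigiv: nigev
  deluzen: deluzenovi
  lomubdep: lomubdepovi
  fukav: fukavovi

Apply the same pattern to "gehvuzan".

wahvekuv and pukasiv both end in -v yet inflect differently (wawahvekuv, pukasev), so the final letter is not what conditions the rule; the last vowel is.
"gehvuzan" has last vowel 'a'. The one such stem in the data (fukav → fukavovi) adds -ovi, so the same rule applies.
So gehvuzan → gehvuzanovi.

gehvuzanovi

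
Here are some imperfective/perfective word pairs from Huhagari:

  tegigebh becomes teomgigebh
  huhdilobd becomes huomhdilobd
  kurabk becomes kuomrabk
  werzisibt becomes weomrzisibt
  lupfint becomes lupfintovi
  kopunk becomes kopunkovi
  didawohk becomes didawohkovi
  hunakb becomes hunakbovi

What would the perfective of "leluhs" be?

leluhsovi

werzisibt and lupfint both end in -t yet inflect differently (weomrzisibt, lupfintovi), so the final letter is not what conditions the rule; the second-to-last letter is.
"leluhs" has second-to-last letter 'h'. The one such stem in the data (didawohk → didawohkovi) adds -ovi, so the same rule applies.
The other pattern: stems whose second-to-last letter is 'b' insert -om- after the first vowel.
So leluhs → leluhsovi.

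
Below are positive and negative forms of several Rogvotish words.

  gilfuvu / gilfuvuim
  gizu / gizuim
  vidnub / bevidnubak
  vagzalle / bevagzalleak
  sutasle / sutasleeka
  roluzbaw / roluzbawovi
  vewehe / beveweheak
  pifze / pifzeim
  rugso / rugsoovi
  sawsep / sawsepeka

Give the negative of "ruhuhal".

ruhuhalovi

vewehe and sutasle both end in -e yet inflect differently (beveweheak, sutasleeka), so the final letter is not what conditions the rule; the first letter is.
"ruhuhal" begins with r-. The stems beginning with r- (roluzbaw → roluzbawovi, rugso → rugsoovi) add -ovi.
The other patterns: stems beginning with v- add be- … -ak around the stem; stems beginning with s- add -eka; stems beginning with g- or p- add -im.
So ruhuhal → ruhuhalovi.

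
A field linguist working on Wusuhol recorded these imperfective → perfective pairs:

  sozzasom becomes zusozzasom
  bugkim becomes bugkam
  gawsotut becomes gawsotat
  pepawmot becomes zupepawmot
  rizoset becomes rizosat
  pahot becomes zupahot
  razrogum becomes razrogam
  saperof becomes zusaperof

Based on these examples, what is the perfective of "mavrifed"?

mavrifad

sozzasom and bugkim both end in -m yet inflect differently (zusozzasom, bugkam), so the final letter is not what conditions the rule; the last vowel is.
"mavrifed" has last vowel 'e'. The one such stem in the data (rizoset → rizosat) changes the last vowel to 'a' (as do bugkim, gawsotut), so the same rule applies.
The other pattern: stems whose last vowel is 'o' add the prefix zu-.
So mavrifed → mavrifad.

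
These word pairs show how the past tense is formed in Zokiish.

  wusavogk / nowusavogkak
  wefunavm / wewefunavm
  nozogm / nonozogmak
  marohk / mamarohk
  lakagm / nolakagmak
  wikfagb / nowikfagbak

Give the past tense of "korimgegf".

"korimgegf" has second-to-last letter 'g'. The stems whose second-to-last letter is 'g' (wikfagb → nowikfagbak, nozogm → nonozogmak, wusavogk → nowusavogkak) add no- … -ak around the stem.
The other pattern: stems whose second-to-last letter is 'h' or 'v' repeat the first consonant+vowel as a prefix.
So korimgegf → nokorimgegfak.

nokorimgegfak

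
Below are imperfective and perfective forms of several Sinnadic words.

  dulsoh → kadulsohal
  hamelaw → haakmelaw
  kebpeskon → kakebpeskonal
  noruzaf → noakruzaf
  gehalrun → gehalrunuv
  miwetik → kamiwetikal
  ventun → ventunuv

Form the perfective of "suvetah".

suakvetah

kebpeskon and ventun both end in -n yet inflect differently (kakebpeskonal, ventunuv), so the final letter is not what conditions the rule; the last vowel is.
"suvetah" has last vowel 'a'. The stems whose last vowel is 'a' (noruzaf → noakruzaf, hamelaw → haakmelaw) insert -ak- after the first vowel.
So suvetah → suakvetah.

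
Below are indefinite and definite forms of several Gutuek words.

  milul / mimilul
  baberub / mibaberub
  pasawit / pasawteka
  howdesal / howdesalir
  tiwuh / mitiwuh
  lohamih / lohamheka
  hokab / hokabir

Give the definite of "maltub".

"maltub" has last vowel 'u'. The stems whose last vowel is 'u' (milul → mimilul, tiwuh → mitiwuh, baberub → mibaberub) add the prefix mi-.
The other patterns: stems whose last vowel is 'i' delete the last vowel and add -eka; stems whose last vowel is 'a' add -ir.
So maltub → mimaltub.

mimaltub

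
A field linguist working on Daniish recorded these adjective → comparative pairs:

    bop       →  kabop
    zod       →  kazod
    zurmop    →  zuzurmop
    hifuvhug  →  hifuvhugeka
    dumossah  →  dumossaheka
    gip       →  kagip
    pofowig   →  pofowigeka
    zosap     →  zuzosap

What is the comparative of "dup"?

kadup

"dup" has 1 vowel. The stems with 1 vowel (zod → kazod, gip → kagip, bop → kabop) add the prefix ka-.
The other patterns: stems with 2 vowels add the prefix zu-; stems with 3 vowels add -eka.
So dup → kadup.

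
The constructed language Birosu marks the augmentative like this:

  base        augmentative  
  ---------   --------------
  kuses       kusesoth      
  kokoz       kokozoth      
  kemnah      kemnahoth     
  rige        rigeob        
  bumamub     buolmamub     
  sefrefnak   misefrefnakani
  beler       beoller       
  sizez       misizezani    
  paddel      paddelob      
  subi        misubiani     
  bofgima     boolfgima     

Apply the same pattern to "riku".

rikuob

"riku" begins with r-. The one such stem in the data (rige → rigeob) adds -ob, so the same rule applies.
So riku → rikuob.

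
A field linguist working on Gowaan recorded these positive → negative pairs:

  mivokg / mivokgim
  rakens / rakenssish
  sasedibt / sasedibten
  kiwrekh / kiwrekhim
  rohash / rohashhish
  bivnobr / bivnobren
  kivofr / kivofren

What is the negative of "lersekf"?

lersekfim

"lersekf" has second-to-last letter 'k'. The stems whose second-to-last letter is 'k' (kiwrekh → kiwrekhim, mivokg → mivokgim) add -im.
The other patterns: stems whose second-to-last letter is 'n' or 's' double the final consonant and add -ish; stems whose second-to-last letter is 'b' or 'f' add -en.
So lersekf → lersekfim.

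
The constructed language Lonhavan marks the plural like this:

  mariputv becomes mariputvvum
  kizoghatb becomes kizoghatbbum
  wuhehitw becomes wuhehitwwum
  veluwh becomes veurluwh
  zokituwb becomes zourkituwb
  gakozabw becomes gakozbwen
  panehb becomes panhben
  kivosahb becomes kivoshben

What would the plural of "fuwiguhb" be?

fuwighben

kizoghatb and zokituwb both end in -b yet inflect differently (kizoghatbbum, zourkituwb), so the final letter is not what conditions the rule; the second-to-last letter is.
"fuwiguhb" has second-to-last letter 'h'. The stems whose second-to-last letter is 'h' (panehb → panhben, kivosahb → kivoshben) delete the last vowel and add -en.
The other patterns: stems whose second-to-last letter is 't' double the final consonant and add -um; stems whose second-to-last letter is 'w' insert -ur- after the first vowel.
So fuwiguhb → fuwighben.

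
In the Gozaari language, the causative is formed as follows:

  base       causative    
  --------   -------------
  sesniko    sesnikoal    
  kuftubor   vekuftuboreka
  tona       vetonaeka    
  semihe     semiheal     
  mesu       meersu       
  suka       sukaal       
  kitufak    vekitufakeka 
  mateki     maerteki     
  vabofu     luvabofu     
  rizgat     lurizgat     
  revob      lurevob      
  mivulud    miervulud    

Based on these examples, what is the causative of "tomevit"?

tona and suka both end in -a yet inflect differently (vetonaeka, sukaal), so the final letter is not what conditions the rule; the first letter is.
"tomevit" begins with t-. The one such stem in the data (tona → vetonaeka) adds ve- … -eka around the stem, so the same rule applies.
The other patterns: stems beginning with m- insert -er- after the first vowel; stems beginning with s- add -al; stems beginning with r- or v- add the prefix lu-.
So tomevit → vetomeviteka.

vetomeviteka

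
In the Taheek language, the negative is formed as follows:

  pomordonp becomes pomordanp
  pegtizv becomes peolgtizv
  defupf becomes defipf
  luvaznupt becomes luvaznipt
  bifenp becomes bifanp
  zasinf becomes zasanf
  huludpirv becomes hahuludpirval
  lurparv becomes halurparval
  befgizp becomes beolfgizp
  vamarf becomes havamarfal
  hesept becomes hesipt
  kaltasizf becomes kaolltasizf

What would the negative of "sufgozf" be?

suolfgozf

zasinf and vamarf both end in -f yet inflect differently (zasanf, havamarfal), so the final letter is not what conditions the rule; the second-to-last letter is.
"sufgozf" has second-to-last letter 'z'. The stems whose second-to-last letter is 'z' (kaltasizf → kaolltasizf, befgizp → beolfgizp, pegtizv → peolgtizv) insert -ol- after the first vowel.
The other patterns: stems whose second-to-last letter is 'n' change the last vowel to 'a'; stems whose second-to-last letter is 'r' add ha- … -al around the stem; stems whose second-to-last letter is 'p' change the last vowel to 'i'.
So sufgozf → suolfgozf.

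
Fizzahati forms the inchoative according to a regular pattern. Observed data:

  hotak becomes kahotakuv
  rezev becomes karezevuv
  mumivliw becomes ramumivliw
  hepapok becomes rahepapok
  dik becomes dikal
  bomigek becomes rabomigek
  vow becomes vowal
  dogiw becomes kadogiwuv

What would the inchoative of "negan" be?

kaneganuv

dik and hotak both end in -k yet inflect differently (dikal, kahotakuv), so the final letter is not what conditions the rule; the number of vowels is.
"negan" has 2 vowels. The stems with 2 vowels (rezev → karezevuv, hotak → kahotakuv, dogiw → kadogiwuv) add ka- … -uv around the stem.
The other patterns: stems with 1 vowel add -al; stems with 3 vowels add the prefix ra-.
So negan → kaneganuv.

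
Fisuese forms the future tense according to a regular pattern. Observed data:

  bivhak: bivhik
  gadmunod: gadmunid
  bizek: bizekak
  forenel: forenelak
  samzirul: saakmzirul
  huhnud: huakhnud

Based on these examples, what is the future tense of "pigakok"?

gadmunod and huhnud both end in -d yet inflect differently (gadmunid, huakhnud), so the final letter is not what conditions the rule; the last vowel is.
"pigakok" has last vowel 'o'. The one such stem in the data (gadmunod → gadmunid) changes the last vowel to 'i' (as does bivhak), so the same rule applies.
So pigakok → pigakik.

pigakik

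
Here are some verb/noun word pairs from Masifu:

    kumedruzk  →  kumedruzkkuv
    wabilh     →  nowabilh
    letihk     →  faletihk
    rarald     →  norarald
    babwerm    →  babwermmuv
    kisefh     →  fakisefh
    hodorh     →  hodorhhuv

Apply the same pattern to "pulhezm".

pulhezmmuv

kisefh and wabilh both end in -h yet inflect differently (fakisefh, nowabilh), so the final letter is not what conditions the rule; the second-to-last letter is.
"pulhezm" has second-to-last letter 'z'. The one such stem in the data (kumedruzk → kumedruzkkuv) doubles the final consonant and adds -uv (as do hodorh, babwerm), so the same rule applies.
So pulhezm → pulhezmmuv.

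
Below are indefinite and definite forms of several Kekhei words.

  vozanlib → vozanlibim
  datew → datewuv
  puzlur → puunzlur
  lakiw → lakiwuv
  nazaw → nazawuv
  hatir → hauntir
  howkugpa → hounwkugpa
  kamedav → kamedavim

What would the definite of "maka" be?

maunka

"maka" ends in -a. The one such stem in the data (howkugpa → hounwkugpa) inserts -un- after the first vowel (as do hatir, puzlur), so the same rule applies.
So maka → maunka.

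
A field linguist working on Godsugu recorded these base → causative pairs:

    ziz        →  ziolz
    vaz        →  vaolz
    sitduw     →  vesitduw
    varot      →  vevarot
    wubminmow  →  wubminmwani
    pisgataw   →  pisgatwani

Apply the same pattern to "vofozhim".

vofozhmani

sitduw and wubminmow both end in -w yet inflect differently (vesitduw, wubminmwani), so the final letter is not what conditions the rule; the number of vowels is.
"vofozhim" has 3 vowels. The stems with 3 vowels (wubminmow → wubminmwani, pisgataw → pisgatwani) delete the last vowel and add -ani.
So vofozhim → vofozhmani.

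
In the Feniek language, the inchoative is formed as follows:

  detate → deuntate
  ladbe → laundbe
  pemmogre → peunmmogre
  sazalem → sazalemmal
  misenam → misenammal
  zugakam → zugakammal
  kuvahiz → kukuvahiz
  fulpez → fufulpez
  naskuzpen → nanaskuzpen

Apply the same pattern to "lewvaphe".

leunwvaphe

detate and sazalem both have last vowel 'e' yet inflect differently (deuntate, sazalemmal), so the last vowel is not what conditions the rule; the final letter is.
"lewvaphe" ends in -e. The stems ending in -e (detate → deuntate, ladbe → laundbe, pemmogre → peunmmogre) insert -un- after the first vowel.
So lewvaphe → leunwvaphe.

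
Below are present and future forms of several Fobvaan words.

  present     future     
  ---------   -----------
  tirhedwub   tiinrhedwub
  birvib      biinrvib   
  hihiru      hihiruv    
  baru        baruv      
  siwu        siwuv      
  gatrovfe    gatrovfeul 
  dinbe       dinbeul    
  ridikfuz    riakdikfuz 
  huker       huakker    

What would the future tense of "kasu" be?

"kasu" ends in -u. The stems ending in -u (hihiru → hihiruv, baru → baruv, siwu → siwuv) drop the final letter and add -uv.
The other patterns: stems ending in -b insert -in- after the first vowel; stems ending in -e add -ul; stems ending in -r or -z insert -ak- after the first vowel.
So kasu → kasuv.

kasuv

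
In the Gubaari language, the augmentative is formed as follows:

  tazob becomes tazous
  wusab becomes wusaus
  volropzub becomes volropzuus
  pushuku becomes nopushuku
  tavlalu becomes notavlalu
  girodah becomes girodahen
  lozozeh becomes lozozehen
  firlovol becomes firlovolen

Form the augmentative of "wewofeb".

volropzub and pushuku both have last vowel 'u' yet inflect differently (volropzuus, nopushuku), so the last vowel is not what conditions the rule; the final letter is.
"wewofeb" ends in -b. The stems ending in -b (tazob → tazous, wusab → wusaus, volropzub → volropzuus) drop the final letter and add -us.
So wewofeb → wewofeus.

wewofeus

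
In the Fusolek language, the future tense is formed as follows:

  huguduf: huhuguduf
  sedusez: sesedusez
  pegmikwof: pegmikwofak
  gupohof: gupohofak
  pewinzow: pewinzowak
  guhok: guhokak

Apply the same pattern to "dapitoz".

huguduf and pegmikwof both end in -f yet inflect differently (huhuguduf, pegmikwofak), so the final letter is not what conditions the rule; the last vowel is.
"dapitoz" has last vowel 'o'. The stems whose last vowel is 'o' (pegmikwof → pegmikwofak, gupohof → gupohofak, pewinzow → pewinzowak) add -ak.
So dapitoz → dapitozak.

dapitozak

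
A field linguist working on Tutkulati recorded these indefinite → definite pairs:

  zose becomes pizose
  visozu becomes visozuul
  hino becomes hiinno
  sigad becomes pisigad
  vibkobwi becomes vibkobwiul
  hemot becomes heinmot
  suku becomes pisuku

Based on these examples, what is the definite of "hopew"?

visozu and suku both end in -u yet inflect differently (visozuul, pisuku), so the final letter is not what conditions the rule; the first letter is.
"hopew" begins with h-. The stems beginning with h- (hemot → heinmot, hino → hiinno) insert -in- after the first vowel.
The other patterns: stems beginning with v- add -ul; stems beginning with s- or z- add the prefix pi-.
So hopew → hoinpew.

hoinpew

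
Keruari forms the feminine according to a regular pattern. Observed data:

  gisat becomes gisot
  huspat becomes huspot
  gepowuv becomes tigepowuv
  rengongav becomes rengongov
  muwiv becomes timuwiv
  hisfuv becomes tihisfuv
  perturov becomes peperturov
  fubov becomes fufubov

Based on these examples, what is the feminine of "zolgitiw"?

fubov and rengongav both end in -v yet inflect differently (fufubov, rengongov), so the final letter is not what conditions the rule; the last vowel is.
"zolgitiw" has last vowel 'i'. The one such stem in the data (muwiv → timuwiv) adds the prefix ti-, so the same rule applies.
So zolgitiw → tizolgitiw.

tizolgitiw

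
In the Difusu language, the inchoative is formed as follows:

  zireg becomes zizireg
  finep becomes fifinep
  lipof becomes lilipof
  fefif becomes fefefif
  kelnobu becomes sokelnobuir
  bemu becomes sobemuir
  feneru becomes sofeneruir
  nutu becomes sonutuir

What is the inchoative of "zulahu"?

sozulahuir

"zulahu" ends in a vowel. The stems ending in a vowel (kelnobu → sokelnobuir, bemu → sobemuir, feneru → sofeneruir) add so- … -ir around the stem.
So zulahu → sozulahuir.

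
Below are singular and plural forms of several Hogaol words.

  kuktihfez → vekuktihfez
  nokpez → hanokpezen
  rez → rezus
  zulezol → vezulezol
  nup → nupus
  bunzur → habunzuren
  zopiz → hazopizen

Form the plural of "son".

sonus

"son" has 1 vowel. The stems with 1 vowel (nup → nupus, rez → rezus) add -us.
The other patterns: stems with 2 vowels add ha- … -en around the stem; stems with 3 vowels add the prefix ve-.
So son → sonus.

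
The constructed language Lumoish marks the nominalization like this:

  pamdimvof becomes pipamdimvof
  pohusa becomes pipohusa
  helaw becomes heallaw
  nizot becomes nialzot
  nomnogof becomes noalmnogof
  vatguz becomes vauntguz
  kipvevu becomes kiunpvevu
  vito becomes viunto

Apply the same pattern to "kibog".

kiunbog

pamdimvof and nomnogof both end in -f yet inflect differently (pipamdimvof, noalmnogof), so the final letter is not what conditions the rule; the first letter is.
"kibog" begins with k-. The one such stem in the data (kipvevu → kiunpvevu) inserts -un- after the first vowel (as do vatguz, vito), so the same rule applies.
So kibog → kiunbog.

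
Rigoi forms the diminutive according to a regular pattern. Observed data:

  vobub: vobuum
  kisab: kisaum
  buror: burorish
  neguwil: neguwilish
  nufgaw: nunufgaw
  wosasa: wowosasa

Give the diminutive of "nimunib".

nimunium

nufgaw and kisab both have last vowel 'a' yet inflect differently (nunufgaw, kisaum), so the last vowel is not what conditions the rule; the final letter is.
"nimunib" ends in -b. The stems ending in -b (kisab → kisaum, vobub → vobuum) drop the final letter and add -um.
So nimunib → nimunium.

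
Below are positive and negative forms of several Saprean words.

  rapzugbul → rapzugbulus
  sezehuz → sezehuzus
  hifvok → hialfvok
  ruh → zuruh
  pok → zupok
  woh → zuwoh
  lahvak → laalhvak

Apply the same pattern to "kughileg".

pok and hifvok both end in -k yet inflect differently (zupok, hialfvok), so the final letter is not what conditions the rule; the number of vowels is.
"kughileg" has 3 vowels. The stems with 3 vowels (sezehuz → sezehuzus, rapzugbul → rapzugbulus) add -us.
So kughileg → kughilegus.

kughilegus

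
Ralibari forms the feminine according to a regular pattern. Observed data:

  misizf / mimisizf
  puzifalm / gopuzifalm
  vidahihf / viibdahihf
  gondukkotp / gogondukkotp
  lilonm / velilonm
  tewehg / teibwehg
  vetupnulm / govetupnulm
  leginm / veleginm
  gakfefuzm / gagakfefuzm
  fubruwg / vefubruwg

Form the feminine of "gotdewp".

"gotdewp" has second-to-last letter 'w'. The one such stem in the data (fubruwg → vefubruwg) adds the prefix ve-, so the same rule applies.
The other patterns: stems whose second-to-last letter is 'l' or 't' add the prefix go-; stems whose second-to-last letter is 'z' repeat the first consonant+vowel as a prefix; stems whose second-to-last letter is 'h' insert -ib- after the first vowel.
So gotdewp → vegotdewp.

vegotdewp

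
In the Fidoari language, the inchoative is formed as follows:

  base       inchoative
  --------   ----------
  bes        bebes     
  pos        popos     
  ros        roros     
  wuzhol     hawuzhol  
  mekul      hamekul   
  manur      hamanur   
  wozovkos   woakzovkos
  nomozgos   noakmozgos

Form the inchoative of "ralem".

bes and wozovkos both end in -s yet inflect differently (bebes, woakzovkos), so the final letter is not what conditions the rule; the number of vowels is.
"ralem" has 2 vowels. The stems with 2 vowels (wuzhol → hawuzhol, mekul → hamekul, manur → hamanur) add the prefix ha-.
So ralem → haralem.

haralem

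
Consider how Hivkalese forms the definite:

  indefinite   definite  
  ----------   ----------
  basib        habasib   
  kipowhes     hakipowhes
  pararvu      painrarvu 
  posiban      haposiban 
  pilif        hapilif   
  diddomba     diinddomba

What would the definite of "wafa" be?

wainfa

"wafa" ends in a vowel. The stems ending in a vowel (pararvu → painrarvu, diddomba → diinddomba) insert -in- after the first vowel.
The other pattern: stems ending in a consonant add the prefix ha-.
So wafa → wainfa.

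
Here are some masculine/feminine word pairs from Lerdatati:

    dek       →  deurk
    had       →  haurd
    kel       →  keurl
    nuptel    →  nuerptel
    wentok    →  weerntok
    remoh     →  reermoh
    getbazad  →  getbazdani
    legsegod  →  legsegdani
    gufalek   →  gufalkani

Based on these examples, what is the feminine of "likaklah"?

likaklhani

kel and nuptel both end in -l yet inflect differently (keurl, nuerptel), so the final letter is not what conditions the rule; the number of vowels is.
"likaklah" has 3 vowels. The stems with 3 vowels (getbazad → getbazdani, legsegod → legsegdani, gufalek → gufalkani) delete the last vowel and add -ani.
So likaklah → likaklhani.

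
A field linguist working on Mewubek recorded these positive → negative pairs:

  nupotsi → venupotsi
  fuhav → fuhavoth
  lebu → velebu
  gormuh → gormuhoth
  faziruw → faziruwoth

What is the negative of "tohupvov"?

tohupvovoth

lebu and faziruw both have last vowel 'u' yet inflect differently (velebu, faziruwoth), so the last vowel is not what conditions the rule; whether the stem ends in a vowel or a consonant is.
"tohupvov" ends in a consonant. The stems ending in a consonant (faziruw → faziruwoth, gormuh → gormuhoth, fuhav → fuhavoth) add -oth.
The other pattern: stems ending in a vowel add the prefix ve-.
So tohupvov → tohupvovoth.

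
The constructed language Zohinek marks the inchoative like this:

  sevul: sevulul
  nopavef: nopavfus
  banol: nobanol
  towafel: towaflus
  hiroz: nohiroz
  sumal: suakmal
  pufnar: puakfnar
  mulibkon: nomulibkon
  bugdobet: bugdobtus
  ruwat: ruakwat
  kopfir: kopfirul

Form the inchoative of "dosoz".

nodosoz

"dosoz" has last vowel 'o'. The stems whose last vowel is 'o' (banol → nobanol, mulibkon → nomulibkon, hiroz → nohiroz) add the prefix no-.
So dosoz → nodosoz.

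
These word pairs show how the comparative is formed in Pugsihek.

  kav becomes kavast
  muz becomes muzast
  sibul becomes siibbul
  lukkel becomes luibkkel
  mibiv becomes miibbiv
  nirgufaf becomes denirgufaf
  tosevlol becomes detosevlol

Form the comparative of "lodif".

loibdif

kav and mibiv both end in -v yet inflect differently (kavast, miibbiv), so the final letter is not what conditions the rule; the number of vowels is.
"lodif" has 2 vowels. The stems with 2 vowels (sibul → siibbul, lukkel → luibkkel, mibiv → miibbiv) insert -ib- after the first vowel.
So lodif → loibdif.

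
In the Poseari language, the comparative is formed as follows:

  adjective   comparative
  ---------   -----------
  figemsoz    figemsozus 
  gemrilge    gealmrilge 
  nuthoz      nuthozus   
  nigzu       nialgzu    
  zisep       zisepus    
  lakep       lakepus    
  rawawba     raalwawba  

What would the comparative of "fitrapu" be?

zisep and gemrilge both have last vowel 'e' yet inflect differently (zisepus, gealmrilge), so the last vowel is not what conditions the rule; whether the stem ends in a vowel or a consonant is.
"fitrapu" ends in a vowel. The stems ending in a vowel (gemrilge → gealmrilge, rawawba → raalwawba, nigzu → nialgzu) insert -al- after the first vowel.
The other pattern: stems ending in a consonant add -us.
So fitrapu → fialtrapu.

fialtrapu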